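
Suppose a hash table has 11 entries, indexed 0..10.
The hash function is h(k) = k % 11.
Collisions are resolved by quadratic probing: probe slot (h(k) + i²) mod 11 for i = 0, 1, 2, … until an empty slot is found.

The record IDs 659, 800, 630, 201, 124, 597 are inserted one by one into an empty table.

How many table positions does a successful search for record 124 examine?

3

Insert 659: h=10, slot 10 empty -> index 10.
Insert 800: h=8, slot 8 empty -> index 8.
Insert 630: h=3, slot 3 empty -> index 3.
Insert 201: h=3, slot 3 occupied -> index 4.
Insert 124: h=3, slots 3,4 occupied -> index 7.
Insert 597: h=3, slots 3,4,7 occupied -> index 1.
Table: [—, 597, —, 630, 201, —, —, 124, 800, —, 659]
Lookup 124: h=3, probe 3,4,7 → found at 7.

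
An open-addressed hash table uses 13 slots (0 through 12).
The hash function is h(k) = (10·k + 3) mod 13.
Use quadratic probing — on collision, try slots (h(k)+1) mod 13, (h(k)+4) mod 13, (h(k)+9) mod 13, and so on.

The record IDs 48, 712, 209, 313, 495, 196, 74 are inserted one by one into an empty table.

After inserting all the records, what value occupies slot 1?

313

48: h=2 => slot 2
712: h=12 => slot 12
209: h=0 => slot 0
313: h=0, probe 0,1 => slot 1
495: h=0, probe 0,1,4 => slot 4
196: h=0, probe 0,1,4,9 => slot 9
74: h=2, probe 2,3 => slot 3
Table: [209, 313, 48, 74, 495, ., ., ., ., 196, ., ., 712]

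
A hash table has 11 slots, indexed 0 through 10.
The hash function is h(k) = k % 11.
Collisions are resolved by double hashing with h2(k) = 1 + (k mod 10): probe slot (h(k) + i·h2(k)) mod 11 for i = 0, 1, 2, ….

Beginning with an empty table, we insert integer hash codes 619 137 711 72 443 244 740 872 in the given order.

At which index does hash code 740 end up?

Insert 619: h=3, slot 3 empty => index 3.
Insert 137: h=5, slot 5 empty => index 5.
Insert 711: h=7, slot 7 empty => index 7.
Insert 72: h=6, slot 6 empty => index 6.
Insert 443: h=3, h2=4, slots 3,7 occupied => index 0.
Insert 244: h=2, slot 2 empty => index 2.
Insert 740: h=3, h2=1, slot 3 occupied => index 4.
Insert 872: h=3, h2=3, slots 3,6 occupied => index 9.
Table: [443, —, 244, 619, 740, 137, 72, 711, —, 872, —]

4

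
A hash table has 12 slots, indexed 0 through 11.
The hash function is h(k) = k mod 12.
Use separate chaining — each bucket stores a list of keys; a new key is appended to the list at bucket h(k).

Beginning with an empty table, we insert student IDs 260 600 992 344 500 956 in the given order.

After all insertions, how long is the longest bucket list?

Insert 260: h=8, bucket 8 empty → new chain.
Insert 600: h=0, bucket 0 empty → new chain.
Insert 992: h=8, bucket 8 nonempty → append to chain.
Insert 344: h=8, bucket 8 nonempty → append to chain.
Insert 500: h=8, bucket 8 nonempty → append to chain.
Insert 956: h=8, bucket 8 nonempty → append to chain.
Final buckets:
0: 600
1: .
2: .
3: .
4: .
5: .
6: .
7: .
8: 260 -> 992 -> 344 -> 500 -> 956
9: .
10: .
11: .

5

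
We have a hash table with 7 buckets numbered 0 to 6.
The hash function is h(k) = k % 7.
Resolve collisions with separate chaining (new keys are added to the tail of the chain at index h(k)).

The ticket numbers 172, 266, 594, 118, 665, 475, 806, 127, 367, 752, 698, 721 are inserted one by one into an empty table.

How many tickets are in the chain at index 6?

3

172 → bucket 4
266 → bucket 0
594 → bucket 6
118 → bucket 6 (collision)
665 → bucket 0 (collision)
475 → bucket 6 (collision)
806 → bucket 1
127 → bucket 1 (collision)
367 → bucket 3
752 → bucket 3 (collision)
698 → bucket 5
721 → bucket 0 (collision)
Final buckets:
0: 266 -> 665 -> 721
1: 806 -> 127
2: .
3: 367 -> 752
4: 172
5: 698
6: 594 -> 118 -> 475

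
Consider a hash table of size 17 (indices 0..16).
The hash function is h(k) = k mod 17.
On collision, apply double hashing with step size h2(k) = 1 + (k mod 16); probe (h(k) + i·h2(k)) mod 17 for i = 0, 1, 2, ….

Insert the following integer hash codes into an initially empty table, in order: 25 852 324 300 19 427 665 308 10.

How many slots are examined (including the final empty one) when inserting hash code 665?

2

Insert 25: h=8, slot 8 empty => index 8.
Insert 852: h=2, slot 2 empty => index 2.
Insert 324: h=1, slot 1 empty => index 1.
Insert 300: h=11, slot 11 empty => index 11.
Insert 19: h=2, h2=4, slot 2 occupied => index 6.
Insert 427: h=2, h2=12, slot 2 occupied => index 14.
Insert 665: h=2, h2=10, slot 2 occupied => index 12.
Insert 308: h=2, h2=5, slot 2 occupied => index 7.
Insert 10: h=10, slot 10 empty => index 10.
Table: [∅, 324, 852, ∅, ∅, ∅, 19, 308, 25, ∅, 10, 300, 665, ∅, 427, ∅, ∅]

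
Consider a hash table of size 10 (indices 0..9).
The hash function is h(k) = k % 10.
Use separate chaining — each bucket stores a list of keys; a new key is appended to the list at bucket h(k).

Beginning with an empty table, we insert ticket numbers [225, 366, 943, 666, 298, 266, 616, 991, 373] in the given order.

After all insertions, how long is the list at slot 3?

2

Insert 225: h=5, bucket 5 empty → new chain.
Insert 366: h=6, bucket 6 empty → new chain.
Insert 943: h=3, bucket 3 empty → new chain.
Insert 666: h=6, bucket 6 nonempty → append to chain.
Insert 298: h=8, bucket 8 empty → new chain.
Insert 266: h=6, bucket 6 nonempty → append to chain.
Insert 616: h=6, bucket 6 nonempty → append to chain.
Insert 991: h=1, bucket 1 empty → new chain.
Insert 373: h=3, bucket 3 nonempty → append to chain.
Final buckets:
0: .
1: 991
2: .
3: 943 -> 373
4: .
5: 225
6: 366 -> 666 -> 266 -> 616
7: .
8: 298
9: .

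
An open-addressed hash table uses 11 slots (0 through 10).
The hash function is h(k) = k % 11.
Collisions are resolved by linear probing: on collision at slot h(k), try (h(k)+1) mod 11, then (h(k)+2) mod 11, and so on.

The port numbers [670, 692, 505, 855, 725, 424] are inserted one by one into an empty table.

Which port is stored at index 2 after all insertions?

670: h=10 → slot 10
692: h=10, probe 10,0 → slot 0
505: h=10, probe 10,0,1 → slot 1
855: h=8 → slot 8
725: h=10, probe 10,0,1,2 → slot 2
424: h=6 → slot 6
Table: [692, 505, 725, ∅, ∅, ∅, 424, ∅, 855, ∅, 670]

725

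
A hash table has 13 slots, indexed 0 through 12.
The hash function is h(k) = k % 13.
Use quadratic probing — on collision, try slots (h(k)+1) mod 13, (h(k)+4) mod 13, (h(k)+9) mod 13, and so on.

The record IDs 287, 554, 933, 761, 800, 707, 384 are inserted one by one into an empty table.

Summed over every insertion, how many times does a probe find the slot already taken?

287: h=1 => slot 1
554: h=8 => slot 8
933: h=10 => slot 10
761: h=7 => slot 7
800: h=7, probe 7,8,11 => slot 11
707: h=5 => slot 5
384: h=7, probe 7,8,11,3 => slot 3
Table: [∅, 287, ∅, 384, ∅, 707, ∅, 761, 554, ∅, 933, 800, ∅]

5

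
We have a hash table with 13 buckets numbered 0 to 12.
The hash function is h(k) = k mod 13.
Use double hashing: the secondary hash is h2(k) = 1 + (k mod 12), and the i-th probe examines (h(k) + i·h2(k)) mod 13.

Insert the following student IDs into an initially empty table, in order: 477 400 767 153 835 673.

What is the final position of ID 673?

12

477 hashes to 9; slot 9 is free => place at 9.
400 hashes to 10; slot 10 is free => place at 10.
767 hashes to 0; slot 0 is free => place at 0.
153 hashes to 10, h2=10; 10 taken => place at 7.
835 hashes to 3; slot 3 is free => place at 3.
673 hashes to 10, h2=2; 10 taken => place at 12.
Table: [767, —, —, 835, —, —, —, 153, —, 477, 400, —, 673]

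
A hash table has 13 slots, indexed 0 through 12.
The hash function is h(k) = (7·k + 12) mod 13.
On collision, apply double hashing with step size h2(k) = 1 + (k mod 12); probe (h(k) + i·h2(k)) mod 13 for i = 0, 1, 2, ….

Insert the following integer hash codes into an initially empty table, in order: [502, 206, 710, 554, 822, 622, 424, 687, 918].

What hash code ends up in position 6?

Insert 502: h=3, slot 3 empty → index 3.
Insert 206: h=11, slot 11 empty → index 11.
Insert 710: h=3, h2=3, slot 3 occupied → index 6.
Insert 554: h=3, h2=3, slots 3,6 occupied → index 9.
Insert 822: h=7, slot 7 empty → index 7.
Insert 622: h=11, h2=11, slots 11,9,7 occupied → index 5.
Insert 424: h=3, h2=5, slot 3 occupied → index 8.
Insert 687: h=11, h2=4, slot 11 occupied → index 2.
Insert 918: h=3, h2=7, slot 3 occupied → index 10.
Table: [—, —, 687, 502, —, 622, 710, 822, 424, 554, 918, 206, —]

710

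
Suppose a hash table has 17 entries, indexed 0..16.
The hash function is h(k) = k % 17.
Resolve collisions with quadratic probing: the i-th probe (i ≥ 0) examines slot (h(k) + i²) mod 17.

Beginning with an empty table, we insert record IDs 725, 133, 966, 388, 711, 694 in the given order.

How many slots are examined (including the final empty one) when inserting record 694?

5

725: h=11 -> slot 11
133: h=14 -> slot 14
966: h=14, probe 14,15 -> slot 15
388: h=14, probe 14,15,1 -> slot 1
711: h=14, probe 14,15,1,6 -> slot 6
694: h=14, probe 14,15,1,6,13 -> slot 13
Table: [_, 388, _, _, _, _, 711, _, _, _, _, 725, _, 694, 133, 966, _]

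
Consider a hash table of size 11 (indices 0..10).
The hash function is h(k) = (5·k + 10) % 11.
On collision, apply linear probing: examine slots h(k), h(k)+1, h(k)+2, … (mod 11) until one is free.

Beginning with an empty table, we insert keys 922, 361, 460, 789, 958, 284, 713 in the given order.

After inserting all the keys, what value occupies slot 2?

Insert 922: h=0, slot 0 empty -> index 0.
Insert 361: h=0, slot 0 occupied -> index 1.
Insert 460: h=0, slots 0,1 occupied -> index 2.
Insert 789: h=6, slot 6 empty -> index 6.
Insert 958: h=4, slot 4 empty -> index 4.
Insert 284: h=0, slots 0,1,2 occupied -> index 3.
Insert 713: h=0, slots 0,1,2,3,4 occupied -> index 5.
Table: [922, 361, 460, 284, 958, 713, 789, ∅, ∅, ∅, ∅]

460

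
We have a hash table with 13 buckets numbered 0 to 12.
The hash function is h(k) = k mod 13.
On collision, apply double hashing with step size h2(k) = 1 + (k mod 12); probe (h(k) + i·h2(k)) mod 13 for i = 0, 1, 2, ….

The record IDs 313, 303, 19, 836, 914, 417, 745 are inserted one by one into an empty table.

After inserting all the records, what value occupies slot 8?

Insert 313: h=1, slot 1 empty -> index 1.
Insert 303: h=4, slot 4 empty -> index 4.
Insert 19: h=6, slot 6 empty -> index 6.
Insert 836: h=4, h2=9, slot 4 occupied -> index 0.
Insert 914: h=4, h2=3, slot 4 occupied -> index 7.
Insert 417: h=1, h2=10, slot 1 occupied -> index 11.
Insert 745: h=4, h2=2, slots 4,6 occupied -> index 8.
Table: [836, 313, ., ., 303, ., 19, 914, 745, ., ., 417, .]

745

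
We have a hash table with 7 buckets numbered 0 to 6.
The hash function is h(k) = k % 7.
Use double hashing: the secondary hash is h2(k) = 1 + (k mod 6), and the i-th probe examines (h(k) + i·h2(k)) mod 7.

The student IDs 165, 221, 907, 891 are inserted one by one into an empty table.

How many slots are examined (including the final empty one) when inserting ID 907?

Insert 165: h=4, slot 4 empty → index 4.
Insert 221: h=4, h2=6, slot 4 occupied → index 3.
Insert 907: h=4, h2=2, slot 4 occupied → index 6.
Insert 891: h=2, slot 2 empty → index 2.
Table: [_, _, 891, 221, 165, _, 907]

2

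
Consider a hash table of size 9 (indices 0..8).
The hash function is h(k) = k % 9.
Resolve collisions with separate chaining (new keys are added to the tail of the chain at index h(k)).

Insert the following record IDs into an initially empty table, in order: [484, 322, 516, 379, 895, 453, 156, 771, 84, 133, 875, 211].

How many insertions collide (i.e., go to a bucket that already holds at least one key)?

6

484 → bucket 7
322 → bucket 7 (collision)
516 → bucket 3
379 → bucket 1
895 → bucket 4
453 → bucket 3 (collision)
156 → bucket 3 (collision)
771 → bucket 6
84 → bucket 3 (collision)
133 → bucket 7 (collision)
875 → bucket 2
211 → bucket 4 (collision)
Final buckets:
0: ∅
1: 379
2: 875
3: 516 -> 453 -> 156 -> 84
4: 895 -> 211
5: ∅
6: 771
7: 484 -> 322 -> 133
8: ∅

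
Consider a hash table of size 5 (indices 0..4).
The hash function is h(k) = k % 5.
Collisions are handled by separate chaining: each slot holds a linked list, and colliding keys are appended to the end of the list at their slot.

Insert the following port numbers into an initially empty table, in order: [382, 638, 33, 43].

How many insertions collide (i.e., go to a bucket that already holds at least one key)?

2

382 → bucket 2
638 → bucket 3
33 → bucket 3 (collision)
43 → bucket 3 (collision)
Final buckets:
0: —
1: —
2: 382
3: 638 -> 33 -> 43
4: —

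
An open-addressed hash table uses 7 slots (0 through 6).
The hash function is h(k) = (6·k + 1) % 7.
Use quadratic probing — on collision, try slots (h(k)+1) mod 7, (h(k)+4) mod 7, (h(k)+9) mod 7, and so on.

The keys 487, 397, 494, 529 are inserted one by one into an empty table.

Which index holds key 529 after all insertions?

1

487: h=4 -> slot 4
397: h=3 -> slot 3
494: h=4, probe 4,5 -> slot 5
529: h=4, probe 4,5,1 -> slot 1
Table: [—, 529, —, 397, 487, 494, —]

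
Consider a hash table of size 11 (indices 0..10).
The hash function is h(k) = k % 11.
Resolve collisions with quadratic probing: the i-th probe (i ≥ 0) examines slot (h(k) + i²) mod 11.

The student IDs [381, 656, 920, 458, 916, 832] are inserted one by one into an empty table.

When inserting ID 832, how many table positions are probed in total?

5

381: h=7 → slot 7
656: h=7, probe 7,8 → slot 8
920: h=7, probe 7,8,0 → slot 0
458: h=7, probe 7,8,0,5 → slot 5
916: h=3 → slot 3
832: h=7, probe 7,8,0,5,1 → slot 1
Table: [920, 832, _, 916, _, 458, _, 381, 656, _, _]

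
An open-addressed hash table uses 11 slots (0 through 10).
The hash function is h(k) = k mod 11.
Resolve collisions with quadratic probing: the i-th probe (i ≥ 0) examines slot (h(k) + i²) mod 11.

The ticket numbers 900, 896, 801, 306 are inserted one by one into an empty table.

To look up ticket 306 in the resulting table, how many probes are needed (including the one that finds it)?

900: h=9 -> slot 9
896: h=5 -> slot 5
801: h=9, probe 9,10 -> slot 10
306: h=9, probe 9,10,2 -> slot 2
Table: [∅, ∅, 306, ∅, ∅, 896, ∅, ∅, ∅, 900, 801]
Lookup 306: h=9, probe 9,10,2 → found at 2.

3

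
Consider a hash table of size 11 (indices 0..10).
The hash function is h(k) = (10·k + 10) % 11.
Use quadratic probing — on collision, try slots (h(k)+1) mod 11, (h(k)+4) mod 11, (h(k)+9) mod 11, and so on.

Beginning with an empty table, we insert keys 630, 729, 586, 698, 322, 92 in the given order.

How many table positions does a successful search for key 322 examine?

Insert 630: h=7, slot 7 empty => index 7.
Insert 729: h=7, slot 7 occupied => index 8.
Insert 586: h=7, slots 7,8 occupied => index 0.
Insert 698: h=5, slot 5 empty => index 5.
Insert 322: h=7, slots 7,8,0,5 occupied => index 1.
Insert 92: h=6, slot 6 empty => index 6.
Table: [586, 322, _, _, _, 698, 92, 630, 729, _, _]
Lookup 322: h=7, probe 7,8,0,5,1 → found at 1.

5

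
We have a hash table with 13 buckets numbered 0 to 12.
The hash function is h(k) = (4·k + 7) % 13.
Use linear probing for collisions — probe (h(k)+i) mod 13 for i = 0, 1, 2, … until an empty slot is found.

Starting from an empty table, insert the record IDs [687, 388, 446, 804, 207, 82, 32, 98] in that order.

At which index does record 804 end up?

Insert 687: h=12, slot 12 empty => index 12.
Insert 388: h=12, slot 12 occupied => index 0.
Insert 446: h=10, slot 10 empty => index 10.
Insert 804: h=12, slots 12,0 occupied => index 1.
Insert 207: h=3, slot 3 empty => index 3.
Insert 82: h=10, slot 10 occupied => index 11.
Insert 32: h=5, slot 5 empty => index 5.
Insert 98: h=9, slot 9 empty => index 9.
Table: [388, 804, _, 207, _, 32, _, _, _, 98, 446, 82, 687]

1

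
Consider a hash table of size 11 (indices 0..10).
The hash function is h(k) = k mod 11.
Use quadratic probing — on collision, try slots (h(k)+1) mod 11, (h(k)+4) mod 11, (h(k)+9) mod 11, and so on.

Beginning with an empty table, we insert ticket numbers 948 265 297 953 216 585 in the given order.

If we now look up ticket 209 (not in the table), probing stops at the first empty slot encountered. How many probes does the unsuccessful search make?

948: h=2 -> slot 2
265: h=1 -> slot 1
297: h=0 -> slot 0
953: h=7 -> slot 7
216: h=7, probe 7,8 -> slot 8
585: h=2, probe 2,3 -> slot 3
Table: [297, 265, 948, 585, ∅, ∅, ∅, 953, 216, ∅, ∅]
Lookup 209: h=0, probe 0,1,4 → slot 4 empty, not found.

3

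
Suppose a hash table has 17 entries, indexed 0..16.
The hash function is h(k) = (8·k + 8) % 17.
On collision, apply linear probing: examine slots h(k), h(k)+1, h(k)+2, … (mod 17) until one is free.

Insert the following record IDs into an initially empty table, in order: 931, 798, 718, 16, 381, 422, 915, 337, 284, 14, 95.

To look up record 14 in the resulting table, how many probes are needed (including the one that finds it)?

Insert 931: h=10, slot 10 empty → index 10.
Insert 798: h=0, slot 0 empty → index 0.
Insert 718: h=6, slot 6 empty → index 6.
Insert 16: h=0, slot 0 occupied → index 1.
Insert 381: h=13, slot 13 empty → index 13.
Insert 422: h=1, slot 1 occupied → index 2.
Insert 915: h=1, slots 1,2 occupied → index 3.
Insert 337: h=1, slots 1,2,3 occupied → index 4.
Insert 284: h=2, slots 2,3,4 occupied → index 5.
Insert 14: h=1, slots 1,2,3,4,5,6 occupied → index 7.
Insert 95: h=3, slots 3,4,5,6,7 occupied → index 8.
Table: [798, 16, 422, 915, 337, 284, 718, 14, 95, ∅, 931, ∅, ∅, 381, ∅, ∅, ∅]
Lookup 14: h=1, probe 1,2,3,4,5,6,7 → found at 7.

7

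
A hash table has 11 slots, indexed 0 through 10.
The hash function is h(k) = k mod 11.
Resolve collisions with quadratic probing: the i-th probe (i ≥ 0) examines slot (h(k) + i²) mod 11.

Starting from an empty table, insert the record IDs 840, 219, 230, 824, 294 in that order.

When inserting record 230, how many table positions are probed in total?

2

840: h=4 => slot 4
219: h=10 => slot 10
230: h=10, probe 10,0 => slot 0
824: h=10, probe 10,0,3 => slot 3
294: h=8 => slot 8
Table: [230, _, _, 824, 840, _, _, _, 294, _, 219]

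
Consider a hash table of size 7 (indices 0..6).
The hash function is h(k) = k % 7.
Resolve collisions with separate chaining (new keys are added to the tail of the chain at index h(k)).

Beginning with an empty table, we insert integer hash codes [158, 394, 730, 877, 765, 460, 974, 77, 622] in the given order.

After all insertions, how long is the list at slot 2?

158 -> bucket 4
394 -> bucket 2
730 -> bucket 2 (collision)
877 -> bucket 2 (collision)
765 -> bucket 2 (collision)
460 -> bucket 5
974 -> bucket 1
77 -> bucket 0
622 -> bucket 6
Final buckets:
0: 77
1: 974
2: 394 -> 730 -> 877 -> 765
3: —
4: 158
5: 460
6: 622

4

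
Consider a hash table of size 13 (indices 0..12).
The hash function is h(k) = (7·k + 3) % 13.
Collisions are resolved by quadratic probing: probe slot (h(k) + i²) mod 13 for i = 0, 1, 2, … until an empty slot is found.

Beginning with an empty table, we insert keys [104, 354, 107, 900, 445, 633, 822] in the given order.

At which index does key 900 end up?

2

104: h=3 -> slot 3
354: h=11 -> slot 11
107: h=11, probe 11,12 -> slot 12
900: h=11, probe 11,12,2 -> slot 2
445: h=11, probe 11,12,2,7 -> slot 7
633: h=1 -> slot 1
822: h=11, probe 11,12,2,7,1,10 -> slot 10
Table: [., 633, 900, 104, ., ., ., 445, ., ., 822, 354, 107]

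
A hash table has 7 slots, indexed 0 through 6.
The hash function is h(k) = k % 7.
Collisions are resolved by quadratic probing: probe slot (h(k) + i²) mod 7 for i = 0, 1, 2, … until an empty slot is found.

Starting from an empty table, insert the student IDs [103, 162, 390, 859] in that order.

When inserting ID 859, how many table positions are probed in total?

3

103 hashes to 5; slot 5 is free -> place at 5.
162 hashes to 1; slot 1 is free -> place at 1.
390 hashes to 5; 5 taken -> place at 6.
859 hashes to 5; 5,6 taken -> place at 2.
Table: [—, 162, 859, —, —, 103, 390]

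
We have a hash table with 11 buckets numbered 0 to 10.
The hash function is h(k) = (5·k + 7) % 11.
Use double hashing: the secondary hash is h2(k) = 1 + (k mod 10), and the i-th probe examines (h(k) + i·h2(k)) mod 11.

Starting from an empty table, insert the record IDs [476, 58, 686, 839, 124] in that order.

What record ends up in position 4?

476 hashes to 0; slot 0 is free => place at 0.
58 hashes to 0, h2=9; 0 taken => place at 9.
686 hashes to 5; slot 5 is free => place at 5.
839 hashes to 0, h2=10; 0 taken => place at 10.
124 hashes to 0, h2=5; 0,5,10 taken => place at 4.
Table: [476, ∅, ∅, ∅, 124, 686, ∅, ∅, ∅, 58, 839]

124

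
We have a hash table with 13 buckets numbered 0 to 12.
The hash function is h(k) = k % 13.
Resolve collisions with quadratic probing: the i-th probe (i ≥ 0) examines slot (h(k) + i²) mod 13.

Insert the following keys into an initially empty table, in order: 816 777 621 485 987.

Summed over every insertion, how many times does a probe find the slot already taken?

816: h=10 → slot 10
777: h=10, probe 10,11 → slot 11
621: h=10, probe 10,11,1 → slot 1
485: h=4 → slot 4
987: h=12 → slot 12
Table: [∅, 621, ∅, ∅, 485, ∅, ∅, ∅, ∅, ∅, 816, 777, 987]

3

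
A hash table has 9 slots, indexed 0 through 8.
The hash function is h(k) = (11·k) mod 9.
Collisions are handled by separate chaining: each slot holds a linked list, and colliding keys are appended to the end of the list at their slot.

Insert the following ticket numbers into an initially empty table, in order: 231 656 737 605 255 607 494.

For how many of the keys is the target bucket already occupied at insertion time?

2

231 → bucket 3
656 → bucket 7
737 → bucket 7 (collision)
605 → bucket 4
255 → bucket 6
607 → bucket 8
494 → bucket 7 (collision)
Final buckets:
0: —
1: —
2: —
3: 231
4: 605
5: —
6: 255
7: 656 -> 737 -> 494
8: 607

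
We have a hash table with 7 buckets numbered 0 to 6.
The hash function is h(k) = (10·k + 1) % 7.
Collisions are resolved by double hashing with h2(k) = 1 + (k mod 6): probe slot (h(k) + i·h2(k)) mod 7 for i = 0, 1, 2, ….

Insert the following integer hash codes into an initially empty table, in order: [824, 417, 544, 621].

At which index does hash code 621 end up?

3

Insert 824: h=2, slot 2 empty -> index 2.
Insert 417: h=6, slot 6 empty -> index 6.
Insert 544: h=2, h2=5, slot 2 occupied -> index 0.
Insert 621: h=2, h2=4, slots 2,6 occupied -> index 3.
Table: [544, _, 824, 621, _, _, 417]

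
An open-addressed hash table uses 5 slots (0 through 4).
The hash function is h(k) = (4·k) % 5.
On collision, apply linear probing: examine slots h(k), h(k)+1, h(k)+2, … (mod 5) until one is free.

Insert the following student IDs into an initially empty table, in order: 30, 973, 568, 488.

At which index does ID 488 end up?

4

Insert 30: h=0, slot 0 empty => index 0.
Insert 973: h=2, slot 2 empty => index 2.
Insert 568: h=2, slot 2 occupied => index 3.
Insert 488: h=2, slots 2,3 occupied => index 4.
Table: [30, -, 973, 568, 488]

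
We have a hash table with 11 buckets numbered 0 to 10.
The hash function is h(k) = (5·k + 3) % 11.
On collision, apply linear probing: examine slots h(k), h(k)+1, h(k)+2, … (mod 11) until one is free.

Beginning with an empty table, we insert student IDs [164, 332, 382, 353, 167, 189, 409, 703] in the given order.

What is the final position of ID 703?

0

Insert 164: h=9, slot 9 empty → index 9.
Insert 332: h=2, slot 2 empty → index 2.
Insert 382: h=10, slot 10 empty → index 10.
Insert 353: h=8, slot 8 empty → index 8.
Insert 167: h=2, slot 2 occupied → index 3.
Insert 189: h=2, slots 2,3 occupied → index 4.
Insert 409: h=2, slots 2,3,4 occupied → index 5.
Insert 703: h=9, slots 9,10 occupied → index 0.
Table: [703, _, 332, 167, 189, 409, _, _, 353, 164, 382]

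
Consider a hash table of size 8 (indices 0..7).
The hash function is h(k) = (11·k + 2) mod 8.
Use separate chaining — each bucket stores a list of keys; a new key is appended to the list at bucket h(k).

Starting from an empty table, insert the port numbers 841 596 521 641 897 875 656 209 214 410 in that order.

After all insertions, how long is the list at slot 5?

5

Insert 841: h=5, bucket 5 empty → new chain.
Insert 596: h=6, bucket 6 empty → new chain.
Insert 521: h=5, bucket 5 nonempty → append to chain.
Insert 641: h=5, bucket 5 nonempty → append to chain.
Insert 897: h=5, bucket 5 nonempty → append to chain.
Insert 875: h=3, bucket 3 empty → new chain.
Insert 656: h=2, bucket 2 empty → new chain.
Insert 209: h=5, bucket 5 nonempty → append to chain.
Insert 214: h=4, bucket 4 empty → new chain.
Insert 410: h=0, bucket 0 empty → new chain.
Final buckets:
0: 410
1: _
2: 656
3: 875
4: 214
5: 841 -> 521 -> 641 -> 897 -> 209
6: 596
7: _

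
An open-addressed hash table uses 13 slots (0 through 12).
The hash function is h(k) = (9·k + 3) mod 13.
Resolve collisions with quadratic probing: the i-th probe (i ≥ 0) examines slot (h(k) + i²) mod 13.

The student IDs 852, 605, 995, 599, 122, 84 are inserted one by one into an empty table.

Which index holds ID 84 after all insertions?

6

852: h=1 → slot 1
605: h=1, probe 1,2 → slot 2
995: h=1, probe 1,2,5 → slot 5
599: h=12 → slot 12
122: h=9 → slot 9
84: h=5, probe 5,6 → slot 6
Table: [., 852, 605, ., ., 995, 84, ., ., 122, ., ., 599]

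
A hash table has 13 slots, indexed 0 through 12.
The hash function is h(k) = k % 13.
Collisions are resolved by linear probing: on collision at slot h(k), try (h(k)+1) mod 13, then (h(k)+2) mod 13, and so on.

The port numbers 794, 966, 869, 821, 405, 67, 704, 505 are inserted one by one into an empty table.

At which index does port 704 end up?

Insert 794: h=1, slot 1 empty => index 1.
Insert 966: h=4, slot 4 empty => index 4.
Insert 869: h=11, slot 11 empty => index 11.
Insert 821: h=2, slot 2 empty => index 2.
Insert 405: h=2, slot 2 occupied => index 3.
Insert 67: h=2, slots 2,3,4 occupied => index 5.
Insert 704: h=2, slots 2,3,4,5 occupied => index 6.
Insert 505: h=11, slot 11 occupied => index 12.
Table: [., 794, 821, 405, 966, 67, 704, ., ., ., ., 869, 505]

6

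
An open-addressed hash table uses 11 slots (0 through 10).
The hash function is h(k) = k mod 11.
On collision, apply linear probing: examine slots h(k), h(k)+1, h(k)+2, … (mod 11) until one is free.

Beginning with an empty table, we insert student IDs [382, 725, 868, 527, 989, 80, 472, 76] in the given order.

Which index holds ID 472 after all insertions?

382 hashes to 8; slot 8 is free -> place at 8.
725 hashes to 10; slot 10 is free -> place at 10.
868 hashes to 10; 10 taken -> place at 0.
527 hashes to 10; 10,0 taken -> place at 1.
989 hashes to 10; 10,0,1 taken -> place at 2.
80 hashes to 3; slot 3 is free -> place at 3.
472 hashes to 10; 10,0,1,2,3 taken -> place at 4.
76 hashes to 10; 10,0,1,2,3,4 taken -> place at 5.
Table: [868, 527, 989, 80, 472, 76, ., ., 382, ., 725]

4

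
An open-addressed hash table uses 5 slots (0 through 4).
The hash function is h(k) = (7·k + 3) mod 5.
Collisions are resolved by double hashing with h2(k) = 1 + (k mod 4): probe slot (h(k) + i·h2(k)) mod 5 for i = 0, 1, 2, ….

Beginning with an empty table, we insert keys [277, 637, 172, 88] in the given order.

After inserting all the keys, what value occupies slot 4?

Insert 277: h=2, slot 2 empty → index 2.
Insert 637: h=2, h2=2, slot 2 occupied → index 4.
Insert 172: h=2, h2=1, slot 2 occupied → index 3.
Insert 88: h=4, h2=1, slot 4 occupied → index 0.
Table: [88, ., 277, 172, 637]

637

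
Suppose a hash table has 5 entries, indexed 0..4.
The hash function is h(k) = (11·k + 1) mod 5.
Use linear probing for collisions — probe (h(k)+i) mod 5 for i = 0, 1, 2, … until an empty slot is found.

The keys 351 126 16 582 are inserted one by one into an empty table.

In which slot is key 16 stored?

351: h=2 -> slot 2
126: h=2, probe 2,3 -> slot 3
16: h=2, probe 2,3,4 -> slot 4
582: h=3, probe 3,4,0 -> slot 0
Table: [582, ., 351, 126, 16]

4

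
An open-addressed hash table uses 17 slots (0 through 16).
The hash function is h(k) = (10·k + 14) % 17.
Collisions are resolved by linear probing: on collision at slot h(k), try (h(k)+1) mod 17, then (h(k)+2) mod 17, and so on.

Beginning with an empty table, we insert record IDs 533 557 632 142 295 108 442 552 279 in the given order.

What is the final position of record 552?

533 hashes to 6; slot 6 is free => place at 6.
557 hashes to 8; slot 8 is free => place at 8.
632 hashes to 10; slot 10 is free => place at 10.
142 hashes to 6; 6 taken => place at 7.
295 hashes to 6; 6,7,8 taken => place at 9.
108 hashes to 6; 6,7,8,9,10 taken => place at 11.
442 hashes to 14; slot 14 is free => place at 14.
552 hashes to 9; 9,10,11 taken => place at 12.
279 hashes to 16; slot 16 is free => place at 16.
Table: [., ., ., ., ., ., 533, 142, 557, 295, 632, 108, 552, ., 442, ., 279]

12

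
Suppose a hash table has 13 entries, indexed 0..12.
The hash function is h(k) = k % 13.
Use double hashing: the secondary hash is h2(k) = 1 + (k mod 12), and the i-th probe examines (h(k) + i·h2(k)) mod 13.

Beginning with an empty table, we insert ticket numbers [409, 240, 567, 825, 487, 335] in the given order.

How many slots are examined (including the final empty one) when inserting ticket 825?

2

Insert 409: h=6, slot 6 empty → index 6.
Insert 240: h=6, h2=1, slot 6 occupied → index 7.
Insert 567: h=8, slot 8 empty → index 8.
Insert 825: h=6, h2=10, slot 6 occupied → index 3.
Insert 487: h=6, h2=8, slot 6 occupied → index 1.
Insert 335: h=10, slot 10 empty → index 10.
Table: [., 487, ., 825, ., ., 409, 240, 567, ., 335, ., .]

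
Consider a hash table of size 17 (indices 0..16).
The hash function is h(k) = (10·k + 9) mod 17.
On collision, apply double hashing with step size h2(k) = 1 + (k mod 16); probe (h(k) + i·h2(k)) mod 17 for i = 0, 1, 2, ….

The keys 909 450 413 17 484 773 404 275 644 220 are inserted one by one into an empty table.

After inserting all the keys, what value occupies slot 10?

773

Insert 909: h=4, slot 4 empty -> index 4.
Insert 450: h=4, h2=3, slot 4 occupied -> index 7.
Insert 413: h=8, slot 8 empty -> index 8.
Insert 17: h=9, slot 9 empty -> index 9.
Insert 484: h=4, h2=5, slots 4,9 occupied -> index 14.
Insert 773: h=4, h2=6, slot 4 occupied -> index 10.
Insert 404: h=3, slot 3 empty -> index 3.
Insert 275: h=5, slot 5 empty -> index 5.
Insert 644: h=6, slot 6 empty -> index 6.
Insert 220: h=16, slot 16 empty -> index 16.
Table: [—, —, —, 404, 909, 275, 644, 450, 413, 17, 773, —, —, —, 484, —, 220]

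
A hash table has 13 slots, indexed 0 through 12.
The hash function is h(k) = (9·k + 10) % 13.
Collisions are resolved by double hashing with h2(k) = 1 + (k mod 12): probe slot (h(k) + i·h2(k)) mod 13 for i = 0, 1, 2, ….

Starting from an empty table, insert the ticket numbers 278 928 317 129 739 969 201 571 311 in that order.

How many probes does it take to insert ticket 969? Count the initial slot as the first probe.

278: h=3 -> slot 3
928: h=3, h2=5, probe 3,8 -> slot 8
317: h=3, h2=6, probe 3,9 -> slot 9
129: h=1 -> slot 1
739: h=5 -> slot 5
969: h=8, h2=10, probe 8,5,2 -> slot 2
201: h=12 -> slot 12
571: h=1, h2=8, probe 1,9,4 -> slot 4
311: h=1, h2=12, probe 1,0 -> slot 0
Table: [311, 129, 969, 278, 571, 739, -, -, 928, 317, -, -, 201]

3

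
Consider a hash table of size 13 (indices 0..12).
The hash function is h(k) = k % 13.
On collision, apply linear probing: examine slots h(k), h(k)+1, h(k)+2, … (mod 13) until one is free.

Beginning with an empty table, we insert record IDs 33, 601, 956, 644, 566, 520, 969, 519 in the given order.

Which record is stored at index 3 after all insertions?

Insert 33: h=7, slot 7 empty => index 7.
Insert 601: h=3, slot 3 empty => index 3.
Insert 956: h=7, slot 7 occupied => index 8.
Insert 644: h=7, slots 7,8 occupied => index 9.
Insert 566: h=7, slots 7,8,9 occupied => index 10.
Insert 520: h=0, slot 0 empty => index 0.
Insert 969: h=7, slots 7,8,9,10 occupied => index 11.
Insert 519: h=12, slot 12 empty => index 12.
Table: [520, —, —, 601, —, —, —, 33, 956, 644, 566, 969, 519]

601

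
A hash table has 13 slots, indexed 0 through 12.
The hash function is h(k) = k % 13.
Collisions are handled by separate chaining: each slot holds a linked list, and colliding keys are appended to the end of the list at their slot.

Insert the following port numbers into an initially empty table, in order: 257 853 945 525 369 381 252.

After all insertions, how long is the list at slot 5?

3

257 -> bucket 10
853 -> bucket 8
945 -> bucket 9
525 -> bucket 5
369 -> bucket 5 (collision)
381 -> bucket 4
252 -> bucket 5 (collision)
Final buckets:
0: _
1: _
2: _
3: _
4: 381
5: 525 -> 369 -> 252
6: _
7: _
8: 853
9: 945
10: 257
11: _
12: _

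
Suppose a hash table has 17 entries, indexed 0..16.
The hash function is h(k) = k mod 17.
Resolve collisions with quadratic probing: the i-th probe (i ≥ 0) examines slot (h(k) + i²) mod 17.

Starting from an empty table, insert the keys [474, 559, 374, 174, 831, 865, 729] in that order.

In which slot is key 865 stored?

474 hashes to 15; slot 15 is free → place at 15.
559 hashes to 15; 15 taken → place at 16.
374 hashes to 0; slot 0 is free → place at 0.
174 hashes to 4; slot 4 is free → place at 4.
831 hashes to 15; 15,16 taken → place at 2.
865 hashes to 15; 15,16,2 taken → place at 7.
729 hashes to 15; 15,16,2,7 taken → place at 14.
Table: [374, ∅, 831, ∅, 174, ∅, ∅, 865, ∅, ∅, ∅, ∅, ∅, ∅, 729, 474, 559]

7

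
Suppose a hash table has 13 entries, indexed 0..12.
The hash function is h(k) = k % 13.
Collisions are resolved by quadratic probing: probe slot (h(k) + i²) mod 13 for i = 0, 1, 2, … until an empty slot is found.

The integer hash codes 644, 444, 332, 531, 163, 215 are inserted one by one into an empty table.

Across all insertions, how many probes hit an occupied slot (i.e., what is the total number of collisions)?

644: h=7 → slot 7
444: h=2 → slot 2
332: h=7, probe 7,8 → slot 8
531: h=11 → slot 11
163: h=7, probe 7,8,11,3 → slot 3
215: h=7, probe 7,8,11,3,10 → slot 10
Table: [., ., 444, 163, ., ., ., 644, 332, ., 215, 531, .]

8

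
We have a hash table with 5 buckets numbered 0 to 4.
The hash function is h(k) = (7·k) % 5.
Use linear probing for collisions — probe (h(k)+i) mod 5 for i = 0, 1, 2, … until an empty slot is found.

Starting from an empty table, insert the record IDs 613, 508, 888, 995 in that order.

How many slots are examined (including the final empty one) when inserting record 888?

613 hashes to 1; slot 1 is free -> place at 1.
508 hashes to 1; 1 taken -> place at 2.
888 hashes to 1; 1,2 taken -> place at 3.
995 hashes to 0; slot 0 is free -> place at 0.
Table: [995, 613, 508, 888, .]

3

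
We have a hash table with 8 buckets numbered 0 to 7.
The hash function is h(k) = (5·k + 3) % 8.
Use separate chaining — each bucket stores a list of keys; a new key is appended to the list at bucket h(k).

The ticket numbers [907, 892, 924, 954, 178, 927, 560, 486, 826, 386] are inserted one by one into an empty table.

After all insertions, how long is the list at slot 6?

Insert 907: h=2, bucket 2 empty → new chain.
Insert 892: h=7, bucket 7 empty → new chain.
Insert 924: h=7, bucket 7 nonempty → append to chain.
Insert 954: h=5, bucket 5 empty → new chain.
Insert 178: h=5, bucket 5 nonempty → append to chain.
Insert 927: h=6, bucket 6 empty → new chain.
Insert 560: h=3, bucket 3 empty → new chain.
Insert 486: h=1, bucket 1 empty → new chain.
Insert 826: h=5, bucket 5 nonempty → append to chain.
Insert 386: h=5, bucket 5 nonempty → append to chain.
Final buckets:
0: ∅
1: 486
2: 907
3: 560
4: ∅
5: 954 -> 178 -> 826 -> 386
6: 927
7: 892 -> 924

1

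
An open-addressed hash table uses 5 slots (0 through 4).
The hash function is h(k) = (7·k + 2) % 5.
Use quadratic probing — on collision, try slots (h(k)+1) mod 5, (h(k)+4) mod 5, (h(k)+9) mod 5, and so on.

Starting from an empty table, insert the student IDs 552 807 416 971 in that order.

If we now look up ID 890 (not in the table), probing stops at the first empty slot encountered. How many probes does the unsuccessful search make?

Insert 552: h=1, slot 1 empty → index 1.
Insert 807: h=1, slot 1 occupied → index 2.
Insert 416: h=4, slot 4 empty → index 4.
Insert 971: h=4, slot 4 occupied → index 0.
Table: [971, 552, 807, ., 416]
Lookup 890: h=2, probe 2,3 → slot 3 empty, not found.

2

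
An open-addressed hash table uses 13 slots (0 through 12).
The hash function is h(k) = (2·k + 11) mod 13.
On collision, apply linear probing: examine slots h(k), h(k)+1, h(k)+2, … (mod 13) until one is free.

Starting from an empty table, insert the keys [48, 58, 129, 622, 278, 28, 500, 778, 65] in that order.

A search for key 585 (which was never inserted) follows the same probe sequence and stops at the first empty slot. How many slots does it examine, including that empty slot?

48 hashes to 3; slot 3 is free => place at 3.
58 hashes to 10; slot 10 is free => place at 10.
129 hashes to 9; slot 9 is free => place at 9.
622 hashes to 7; slot 7 is free => place at 7.
278 hashes to 8; slot 8 is free => place at 8.
28 hashes to 2; slot 2 is free => place at 2.
500 hashes to 10; 10 taken => place at 11.
778 hashes to 7; 7,8,9,10,11 taken => place at 12.
65 hashes to 11; 11,12 taken => place at 0.
Table: [65, -, 28, 48, -, -, -, 622, 278, 129, 58, 500, 778]
Lookup 585: h=11, probe 11,12,0,1 → slot 1 empty, not found.

4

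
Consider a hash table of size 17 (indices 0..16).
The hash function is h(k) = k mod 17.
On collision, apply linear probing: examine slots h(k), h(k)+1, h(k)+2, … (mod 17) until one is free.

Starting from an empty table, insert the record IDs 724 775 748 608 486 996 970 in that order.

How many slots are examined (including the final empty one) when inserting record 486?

Insert 724: h=10, slot 10 empty → index 10.
Insert 775: h=10, slot 10 occupied → index 11.
Insert 748: h=0, slot 0 empty → index 0.
Insert 608: h=13, slot 13 empty → index 13.
Insert 486: h=10, slots 10,11 occupied → index 12.
Insert 996: h=10, slots 10,11,12,13 occupied → index 14.
Insert 970: h=1, slot 1 empty → index 1.
Table: [748, 970, ., ., ., ., ., ., ., ., 724, 775, 486, 608, 996, ., .]

3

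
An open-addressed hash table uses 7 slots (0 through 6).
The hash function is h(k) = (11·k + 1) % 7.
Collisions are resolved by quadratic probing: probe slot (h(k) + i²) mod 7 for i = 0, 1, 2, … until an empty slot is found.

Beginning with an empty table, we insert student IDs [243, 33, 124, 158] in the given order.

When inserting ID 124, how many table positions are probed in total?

3

243: h=0 → slot 0
33: h=0, probe 0,1 → slot 1
124: h=0, probe 0,1,4 → slot 4
158: h=3 → slot 3
Table: [243, 33, ∅, 158, 124, ∅, ∅]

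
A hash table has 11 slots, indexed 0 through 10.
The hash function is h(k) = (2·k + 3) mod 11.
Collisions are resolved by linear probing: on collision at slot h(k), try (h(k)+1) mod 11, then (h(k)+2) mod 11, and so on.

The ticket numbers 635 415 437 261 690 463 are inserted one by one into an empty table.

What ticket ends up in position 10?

437

635 hashes to 8; slot 8 is free -> place at 8.
415 hashes to 8; 8 taken -> place at 9.
437 hashes to 8; 8,9 taken -> place at 10.
261 hashes to 8; 8,9,10 taken -> place at 0.
690 hashes to 8; 8,9,10,0 taken -> place at 1.
463 hashes to 5; slot 5 is free -> place at 5.
Table: [261, 690, —, —, —, 463, —, —, 635, 415, 437]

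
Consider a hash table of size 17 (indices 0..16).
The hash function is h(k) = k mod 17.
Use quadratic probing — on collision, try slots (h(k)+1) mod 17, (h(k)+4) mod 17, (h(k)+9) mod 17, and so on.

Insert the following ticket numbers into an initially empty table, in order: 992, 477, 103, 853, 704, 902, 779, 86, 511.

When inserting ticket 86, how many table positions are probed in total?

4

Insert 992: h=6, slot 6 empty => index 6.
Insert 477: h=1, slot 1 empty => index 1.
Insert 103: h=1, slot 1 occupied => index 2.
Insert 853: h=3, slot 3 empty => index 3.
Insert 704: h=7, slot 7 empty => index 7.
Insert 902: h=1, slots 1,2 occupied => index 5.
Insert 779: h=14, slot 14 empty => index 14.
Insert 86: h=1, slots 1,2,5 occupied => index 10.
Insert 511: h=1, slots 1,2,5,10 occupied => index 0.
Table: [511, 477, 103, 853, ., 902, 992, 704, ., ., 86, ., ., ., 779, ., .]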